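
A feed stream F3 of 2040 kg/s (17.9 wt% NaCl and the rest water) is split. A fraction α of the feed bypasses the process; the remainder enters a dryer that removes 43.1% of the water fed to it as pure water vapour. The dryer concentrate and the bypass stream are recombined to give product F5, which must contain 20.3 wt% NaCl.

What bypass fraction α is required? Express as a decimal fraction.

0.666

All 2040×0.179 = 365.16 kg/s of NaCl reaches F5, so F5 = 365.16/0.203 = 1798.8 kg/s and vapour = 241.18 kg/s.
The evaporator receives (1−α)·2040 of feed at 0.821 water and removes 0.431 of that water:
0.431×0.821×(1−α)×2040 = 241.18
(1−α) = 241.18/721.86 = 0.3341;  α = 0.6659.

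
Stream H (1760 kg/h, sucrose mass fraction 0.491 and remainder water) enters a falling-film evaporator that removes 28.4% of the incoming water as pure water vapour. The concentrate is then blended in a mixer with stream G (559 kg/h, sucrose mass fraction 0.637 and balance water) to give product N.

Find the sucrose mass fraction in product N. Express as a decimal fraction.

Vapour removed = 0.284×0.509×1760 = 254.42 kg/h; concentrate = 1505.6 kg/h.
sucrose reaching the mixer = 864.16 (from concentrate) + 559×0.637 = 1220.2 kg/h.
Product flow = 1505.6 + 559 = 2064.6 kg/h; sucrose fraction = 0.591.

0.591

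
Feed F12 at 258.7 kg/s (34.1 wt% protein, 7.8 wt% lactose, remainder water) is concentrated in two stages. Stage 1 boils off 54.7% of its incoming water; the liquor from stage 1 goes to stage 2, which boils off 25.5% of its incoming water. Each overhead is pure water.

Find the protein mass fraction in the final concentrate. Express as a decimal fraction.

water in feed = 258.7×0.581 = 150.3 kg/s.
After stage 1: water left = (1−0.547)×150.3 = 68.088; stream total = 176.48 kg/s.
After stage 2: water left = (1−0.255)×68.088 = 50.726; final concentrate = 159.12 kg/s.
protein fraction = 88.217/159.12 = 0.5544.

0.5544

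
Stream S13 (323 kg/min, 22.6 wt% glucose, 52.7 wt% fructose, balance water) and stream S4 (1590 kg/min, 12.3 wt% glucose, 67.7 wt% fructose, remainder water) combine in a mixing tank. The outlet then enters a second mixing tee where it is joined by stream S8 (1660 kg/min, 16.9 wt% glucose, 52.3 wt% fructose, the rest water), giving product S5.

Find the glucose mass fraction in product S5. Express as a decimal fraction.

Overall, product flow = 3573 kg/min.
glucose in = 323×0.226 + 1590×0.123 + 1660×0.169 = 549.11 kg/min.
glucose fraction in S5 = 0.1537.

0.1537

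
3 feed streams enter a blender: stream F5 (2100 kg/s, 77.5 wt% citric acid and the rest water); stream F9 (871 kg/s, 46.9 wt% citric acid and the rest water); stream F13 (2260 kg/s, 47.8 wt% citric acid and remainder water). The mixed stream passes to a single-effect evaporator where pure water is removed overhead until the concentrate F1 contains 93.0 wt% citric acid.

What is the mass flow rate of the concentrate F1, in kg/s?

citric acid entering = 2100×0.775 + 871×0.469 + 2260×0.478 = 3116.3 kg/s.
All citric acid reports to F1, so F1 = 3116.3/0.930 = 3350.8 kg/s.

3351 kg/s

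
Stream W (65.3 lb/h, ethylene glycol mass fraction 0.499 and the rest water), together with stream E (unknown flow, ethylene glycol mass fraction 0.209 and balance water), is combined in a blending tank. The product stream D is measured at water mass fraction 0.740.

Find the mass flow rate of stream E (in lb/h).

Let E be the unknown flow. Total out = 65.3 + E.
water balance: 32.715 + 0.791·E = 0.740·(65.3 + E)
(0.791 − 0.740)·E = 0.740×65.3 − 32.715 = 15.607
E = 15.607 / 0.051 = 306.01 lb/h

306 lb/h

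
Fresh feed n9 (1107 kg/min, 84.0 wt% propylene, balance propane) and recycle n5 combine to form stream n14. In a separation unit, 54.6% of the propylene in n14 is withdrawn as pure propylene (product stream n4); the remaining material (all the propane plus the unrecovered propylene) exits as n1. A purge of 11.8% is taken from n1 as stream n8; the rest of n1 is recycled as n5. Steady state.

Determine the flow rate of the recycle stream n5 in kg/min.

1945 kg/min

propane enters only via n9 and leaves only via the purge: 1107×0.160 = 0.118×(propane in n1), and the separation unit passes all propane, so propane in n14 = propane in n1 = 1501 kg/min.
propylene in n14: m_A = 1107×0.840 + (1−0.118)·(1−0.546)·m_A, so m_A = 929.88/0.5996 = 1550.9 kg/min.
n1 = (1−0.546)×1550.9 + 1501 = 2205.1 kg/min.
Recycle n5 = (1−0.118)×2205.1 = 1944.9 kg/min.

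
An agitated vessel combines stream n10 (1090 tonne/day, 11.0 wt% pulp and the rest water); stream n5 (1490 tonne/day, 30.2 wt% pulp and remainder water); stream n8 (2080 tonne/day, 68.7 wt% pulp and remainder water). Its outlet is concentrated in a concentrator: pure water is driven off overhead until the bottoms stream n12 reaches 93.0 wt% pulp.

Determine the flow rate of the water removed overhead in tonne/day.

2511 tonne/day

pulp entering = 1090×0.110 + 1490×0.302 + 2080×0.687 = 1998.8 tonne/day.
All pulp reports to n12, so n12 = 1998.8/0.930 = 2149.3 tonne/day.
Total feed = 4660 tonne/day; overhead = 4660 − 2149.3 = 2510.7 tonne/day.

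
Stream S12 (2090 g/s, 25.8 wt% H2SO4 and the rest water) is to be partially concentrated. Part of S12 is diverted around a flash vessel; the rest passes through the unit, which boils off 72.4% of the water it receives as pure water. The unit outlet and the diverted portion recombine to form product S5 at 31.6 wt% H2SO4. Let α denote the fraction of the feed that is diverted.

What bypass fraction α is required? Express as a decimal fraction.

All 2090×0.258 = 539.22 g/s of H2SO4 reaches S5, so S5 = 539.22/0.316 = 1706.4 g/s and vapour = 383.61 g/s.
The evaporator receives (1−α)·2090 of feed at 0.742 water and removes 0.724 of that water:
0.724×0.742×(1−α)×2090 = 383.61
(1−α) = 383.61/1122.8 = 0.3417;  α = 0.6583.

0.658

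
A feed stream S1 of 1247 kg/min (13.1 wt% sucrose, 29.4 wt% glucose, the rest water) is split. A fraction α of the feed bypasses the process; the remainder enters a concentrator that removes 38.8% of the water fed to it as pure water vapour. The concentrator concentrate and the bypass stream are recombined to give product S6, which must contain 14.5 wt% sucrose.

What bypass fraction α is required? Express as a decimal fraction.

0.567

All 1247×0.131 = 163.36 kg/min of sucrose reaches S6, so S6 = 163.36/0.145 = 1126.6 kg/min and vapour = 120.4 kg/min.
The evaporator receives (1−α)·1247 of feed at 0.575 water and removes 0.388 of that water:
0.388×0.575×(1−α)×1247 = 120.4
(1−α) = 120.4/278.21 = 0.4328;  α = 0.5672.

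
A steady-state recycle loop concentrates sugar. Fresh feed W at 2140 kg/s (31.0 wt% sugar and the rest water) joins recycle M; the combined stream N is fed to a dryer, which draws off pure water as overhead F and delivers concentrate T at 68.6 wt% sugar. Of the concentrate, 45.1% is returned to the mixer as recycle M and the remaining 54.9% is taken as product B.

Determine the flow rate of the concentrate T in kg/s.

Overall sugar balance (none leaves overhead): sugar in fresh feed = sugar in product, i.e. 2140×0.310 = (1−0.451)·T·0.686.
T = 663.4/(0.686×0.549) = 1761.5 kg/s.

1761 kg/s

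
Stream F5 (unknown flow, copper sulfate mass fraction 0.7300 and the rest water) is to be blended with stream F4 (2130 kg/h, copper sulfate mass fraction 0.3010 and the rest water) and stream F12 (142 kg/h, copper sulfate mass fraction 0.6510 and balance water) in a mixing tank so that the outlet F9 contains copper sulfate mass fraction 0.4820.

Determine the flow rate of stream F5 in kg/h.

Let F5 be the unknown flow. Total out = 2272 + F5.
copper sulfate balance: 733.57 + 0.730·F5 = 0.482·(2272 + F5)
(0.730 − 0.482)·F5 = 0.482×2272 − 733.57 = 361.53
F5 = 361.53 / 0.248 = 1457.8 kg/h

1458 kg/h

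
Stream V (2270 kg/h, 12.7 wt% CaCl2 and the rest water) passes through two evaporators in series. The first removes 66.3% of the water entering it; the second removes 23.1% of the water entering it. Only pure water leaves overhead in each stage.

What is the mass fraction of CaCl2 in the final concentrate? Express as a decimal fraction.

0.360

water in feed = 2270×0.873 = 1981.7 kg/h.
After stage 1: water left = (1−0.663)×1981.7 = 667.84; stream total = 956.13 kg/h.
After stage 2: water left = (1−0.231)×667.84 = 513.57; final concentrate = 801.86 kg/h.
CaCl2 fraction = 288.29/801.86 = 0.360.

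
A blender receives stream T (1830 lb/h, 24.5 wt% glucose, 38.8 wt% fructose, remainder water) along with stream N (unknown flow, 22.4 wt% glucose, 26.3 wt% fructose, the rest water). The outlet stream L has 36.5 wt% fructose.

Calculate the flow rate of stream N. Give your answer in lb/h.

Let N be the unknown flow. Total out = 1830 + N.
fructose balance: 710.04 + 0.263·N = 0.365·(1830 + N)
(0.263 − 0.365)·N = 0.365×1830 − 710.04 = -42.09
N = -42.09 / -0.102 = 412.65 lb/h

412.6 lb/h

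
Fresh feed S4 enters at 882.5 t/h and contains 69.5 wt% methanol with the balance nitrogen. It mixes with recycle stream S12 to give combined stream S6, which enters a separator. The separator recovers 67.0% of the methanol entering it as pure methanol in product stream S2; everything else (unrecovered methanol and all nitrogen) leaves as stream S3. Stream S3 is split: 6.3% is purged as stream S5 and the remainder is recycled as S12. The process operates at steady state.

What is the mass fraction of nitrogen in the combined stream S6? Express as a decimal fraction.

0.828

nitrogen enters only via S4 and leaves only via the purge: 882.5×0.305 = 0.063×(nitrogen in S3), and the separator passes all nitrogen, so nitrogen in S6 = nitrogen in S3 = 4272.4 t/h.
methanol in S6: m_A = 882.5×0.695 + (1−0.063)·(1−0.670)·m_A, so m_A = 613.34/0.6908 = 887.88 t/h.
S6 = 887.88 + 4272.4 = 5160.3 t/h.
nitrogen fraction in S6 = 4272.4/5160.3 = 0.828.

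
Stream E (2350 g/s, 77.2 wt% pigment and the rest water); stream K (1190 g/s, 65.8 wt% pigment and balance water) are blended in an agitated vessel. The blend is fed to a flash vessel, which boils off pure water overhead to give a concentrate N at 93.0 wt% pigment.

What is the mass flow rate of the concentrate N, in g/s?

2793 g/s

pigment entering = 2350×0.772 + 1190×0.658 = 2597.2 g/s.
All pigment reports to N, so N = 2597.2/0.930 = 2792.7 g/s.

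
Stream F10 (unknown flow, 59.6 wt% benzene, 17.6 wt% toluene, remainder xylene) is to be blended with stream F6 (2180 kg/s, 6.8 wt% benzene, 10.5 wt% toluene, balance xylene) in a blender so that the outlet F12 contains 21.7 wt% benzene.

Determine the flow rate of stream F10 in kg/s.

Let F10 be the unknown flow. Total out = 2180 + F10.
benzene balance: 148.24 + 0.596·F10 = 0.217·(2180 + F10)
(0.596 − 0.217)·F10 = 0.217×2180 − 148.24 = 324.82
F10 = 324.82 / 0.379 = 857.04 kg/s

857 kg/s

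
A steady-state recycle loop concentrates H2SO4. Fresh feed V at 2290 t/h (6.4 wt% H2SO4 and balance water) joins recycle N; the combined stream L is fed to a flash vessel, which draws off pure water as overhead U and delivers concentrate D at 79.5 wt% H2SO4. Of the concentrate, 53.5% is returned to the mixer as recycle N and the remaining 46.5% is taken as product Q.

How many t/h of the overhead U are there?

2106 t/h

Overall H2SO4 balance (none leaves overhead): H2SO4 in fresh feed = H2SO4 in product, i.e. 2290×0.064 = (1−0.535)·D·0.795.
D = 146.56/(0.795×0.465) = 396.46 t/h.
Recycle N = 0.535×396.46 = 212.1 t/h.
Combined feed L = 2290 + 212.1 = 2502.1 t/h.
Overhead U = L − D = 2502.1 − 396.46 = 2105.6 t/h.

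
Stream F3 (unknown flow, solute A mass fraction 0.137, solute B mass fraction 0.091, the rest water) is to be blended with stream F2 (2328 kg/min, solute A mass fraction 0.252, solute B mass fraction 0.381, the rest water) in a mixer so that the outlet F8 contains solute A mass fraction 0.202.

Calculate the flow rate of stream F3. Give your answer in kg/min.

1791 kg/min

Let F3 be the unknown flow. Total out = 2328 + F3.
solute A balance: 586.66 + 0.137·F3 = 0.202·(2328 + F3)
(0.137 − 0.202)·F3 = 0.202×2328 − 586.66 = -116.4
F3 = -116.4 / -0.065 = 1790.8 kg/min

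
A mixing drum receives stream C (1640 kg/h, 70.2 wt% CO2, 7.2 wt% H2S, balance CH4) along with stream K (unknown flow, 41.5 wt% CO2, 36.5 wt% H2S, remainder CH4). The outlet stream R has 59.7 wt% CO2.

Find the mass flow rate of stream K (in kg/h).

946.2 kg/h

Let K be the unknown flow. Total out = 1640 + K.
CO2 balance: 1151.3 + 0.415·K = 0.597·(1640 + K)
(0.415 − 0.597)·K = 0.597×1640 − 1151.3 = -172.2
K = -172.2 / -0.182 = 946.15 kg/h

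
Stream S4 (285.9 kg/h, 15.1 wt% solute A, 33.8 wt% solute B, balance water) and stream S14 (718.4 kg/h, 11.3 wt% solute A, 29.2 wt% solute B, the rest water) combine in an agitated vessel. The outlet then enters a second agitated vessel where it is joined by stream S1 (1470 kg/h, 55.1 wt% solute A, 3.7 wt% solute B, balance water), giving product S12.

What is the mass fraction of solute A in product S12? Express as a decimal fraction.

0.3776

Overall, product flow = 2474.3 kg/h.
solute A in = 285.9×0.151 + 718.4×0.113 + 1470×0.551 = 934.32 kg/h.
solute A fraction in S12 = 0.3776.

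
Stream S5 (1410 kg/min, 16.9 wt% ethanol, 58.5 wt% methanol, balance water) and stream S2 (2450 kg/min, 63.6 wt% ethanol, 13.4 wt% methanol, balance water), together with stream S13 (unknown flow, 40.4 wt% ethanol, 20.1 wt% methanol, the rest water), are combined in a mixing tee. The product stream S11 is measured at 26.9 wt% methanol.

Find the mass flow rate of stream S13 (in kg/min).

Let S13 be the unknown flow. Total out = 3860 + S13.
methanol balance: 1153.1 + 0.201·S13 = 0.269·(3860 + S13)
(0.201 − 0.269)·S13 = 0.269×3860 − 1153.1 = -114.81
S13 = -114.81 / -0.068 = 1688.4 kg/min

1688 kg/min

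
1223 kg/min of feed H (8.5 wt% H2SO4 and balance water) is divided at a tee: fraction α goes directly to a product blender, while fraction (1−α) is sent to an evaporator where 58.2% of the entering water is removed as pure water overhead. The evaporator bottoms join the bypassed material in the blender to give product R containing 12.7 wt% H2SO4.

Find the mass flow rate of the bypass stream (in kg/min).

463.5 kg/min

All 1223×0.085 = 103.96 kg/min of H2SO4 reaches R, so R = 103.96/0.127 = 818.54 kg/min and vapour = 404.46 kg/min.
The evaporator receives (1−α)·1223 of feed at 0.915 water and removes 0.582 of that water:
0.582×0.915×(1−α)×1223 = 404.46
(1−α) = 404.46/651.28 = 0.6210;  α = 0.3790.
Bypass flow = 0.3790×1223 = 463.5 kg/min.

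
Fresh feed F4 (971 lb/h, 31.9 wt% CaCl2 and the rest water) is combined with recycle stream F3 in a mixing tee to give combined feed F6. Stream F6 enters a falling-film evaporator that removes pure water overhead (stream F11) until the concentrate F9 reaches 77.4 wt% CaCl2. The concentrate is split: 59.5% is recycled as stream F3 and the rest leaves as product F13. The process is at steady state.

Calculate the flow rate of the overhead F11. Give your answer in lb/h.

570.8 lb/h

Overall CaCl2 balance (none leaves overhead): CaCl2 in fresh feed = CaCl2 in product, i.e. 971×0.319 = (1−0.595)·F9·0.774.
F9 = 309.75/(0.774×0.405) = 988.13 lb/h.
Recycle F3 = 0.595×988.13 = 587.94 lb/h.
Combined feed F6 = 971 + 587.94 = 1558.9 lb/h.
Overhead F11 = F6 − F9 = 1558.9 − 988.13 = 570.81 lb/h.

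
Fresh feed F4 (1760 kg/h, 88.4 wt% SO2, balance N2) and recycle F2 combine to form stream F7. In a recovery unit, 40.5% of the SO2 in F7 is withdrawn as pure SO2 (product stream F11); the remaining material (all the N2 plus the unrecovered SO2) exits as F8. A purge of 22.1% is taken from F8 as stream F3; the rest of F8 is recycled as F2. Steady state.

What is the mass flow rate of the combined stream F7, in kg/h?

N2 enters only via F4 and leaves only via the purge: 1760×0.116 = 0.221×(N2 in F8), and the recovery unit passes all N2, so N2 in F7 = N2 in F8 = 923.8 kg/h.
SO2 in F7: m_A = 1760×0.884 + (1−0.221)·(1−0.405)·m_A, so m_A = 1555.8/0.5365 = 2900 kg/h.
F7 = 2900 + 923.8 = 3823.8 kg/h.

3824 kg/h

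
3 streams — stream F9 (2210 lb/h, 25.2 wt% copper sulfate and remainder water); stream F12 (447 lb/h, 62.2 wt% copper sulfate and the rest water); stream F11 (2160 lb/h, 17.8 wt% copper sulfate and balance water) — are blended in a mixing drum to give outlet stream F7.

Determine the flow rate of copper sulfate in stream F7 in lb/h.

copper sulfate out = copper sulfate in = 2210×0.252 + 447×0.622 + 2160×0.178 = 1219.4 lb/h.

1219 lb/h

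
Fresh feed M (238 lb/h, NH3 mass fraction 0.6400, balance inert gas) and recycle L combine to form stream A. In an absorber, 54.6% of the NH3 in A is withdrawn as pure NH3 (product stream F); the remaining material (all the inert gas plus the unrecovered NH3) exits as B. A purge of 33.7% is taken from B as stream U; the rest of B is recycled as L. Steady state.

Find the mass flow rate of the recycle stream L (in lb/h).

inert gas enters only via M and leaves only via the purge: 238×0.360 = 0.337×(inert gas in B), and the absorber passes all inert gas, so inert gas in A = inert gas in B = 254.24 lb/h.
NH3 in A: m_A = 238×0.640 + (1−0.337)·(1−0.546)·m_A, so m_A = 152.32/0.6990 = 217.91 lb/h.
B = (1−0.546)×217.91 + 254.24 = 353.18 lb/h.
Recycle L = (1−0.337)×353.18 = 234.16 lb/h.

234.2 lb/h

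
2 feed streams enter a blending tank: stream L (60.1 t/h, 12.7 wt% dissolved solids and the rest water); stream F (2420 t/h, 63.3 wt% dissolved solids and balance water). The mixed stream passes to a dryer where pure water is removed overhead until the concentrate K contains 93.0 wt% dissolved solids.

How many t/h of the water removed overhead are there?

dissolved solids entering = 60.1×0.127 + 2420×0.633 = 1539.5 t/h.
All dissolved solids reports to K, so K = 1539.5/0.930 = 1655.4 t/h.
Total feed = 2480.1 t/h; overhead = 2480.1 − 1655.4 = 824.73 t/h.

824.7 t/h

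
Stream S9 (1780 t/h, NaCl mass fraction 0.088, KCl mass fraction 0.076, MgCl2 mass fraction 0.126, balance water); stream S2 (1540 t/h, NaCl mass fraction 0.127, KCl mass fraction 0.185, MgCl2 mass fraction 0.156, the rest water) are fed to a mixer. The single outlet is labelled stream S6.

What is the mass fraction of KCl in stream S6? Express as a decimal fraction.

Total flow out = 1780 + 1540 = 3320 t/h.
KCl in = 1780×0.076 + 1540×0.185 = 420.18 t/h.
KCl mass fraction in S6 = 420.18/3320 = 0.127.

0.127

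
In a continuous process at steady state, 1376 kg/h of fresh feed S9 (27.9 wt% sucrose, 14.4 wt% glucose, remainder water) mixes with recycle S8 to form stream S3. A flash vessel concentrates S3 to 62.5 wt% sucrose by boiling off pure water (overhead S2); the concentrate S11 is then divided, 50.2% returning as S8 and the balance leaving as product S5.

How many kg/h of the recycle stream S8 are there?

619.2 kg/h

Overall sucrose balance (none leaves overhead): sucrose in fresh feed = sucrose in product, i.e. 1376×0.279 = (1−0.502)·S11·0.625.
S11 = 383.9/(0.625×0.498) = 1233.4 kg/h.
Recycle S8 = 0.502×1233.4 = 619.18 kg/h.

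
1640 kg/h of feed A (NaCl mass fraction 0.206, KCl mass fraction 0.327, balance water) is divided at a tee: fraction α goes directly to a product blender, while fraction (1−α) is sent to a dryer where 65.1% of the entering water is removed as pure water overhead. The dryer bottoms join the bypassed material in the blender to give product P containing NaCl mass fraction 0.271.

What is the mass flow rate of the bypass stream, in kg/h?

346.1 kg/h

All 1640×0.206 = 337.84 kg/h of NaCl reaches P, so P = 337.84/0.271 = 1246.6 kg/h and vapour = 393.36 kg/h.
The evaporator receives (1−α)·1640 of feed at 0.467 water and removes 0.651 of that water:
0.651×0.467×(1−α)×1640 = 393.36
(1−α) = 393.36/498.59 = 0.7889;  α = 0.2111.
Bypass flow = 0.2111×1640 = 346.13 kg/h.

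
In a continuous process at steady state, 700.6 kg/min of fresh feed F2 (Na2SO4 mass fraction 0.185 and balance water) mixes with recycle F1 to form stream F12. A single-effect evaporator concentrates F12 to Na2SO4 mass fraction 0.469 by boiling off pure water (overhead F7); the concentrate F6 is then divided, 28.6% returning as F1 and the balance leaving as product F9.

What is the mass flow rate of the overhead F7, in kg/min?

424.2 kg/min

Overall Na2SO4 balance (none leaves overhead): Na2SO4 in fresh feed = Na2SO4 in product, i.e. 700.6×0.185 = (1−0.286)·F6·0.469.
F6 = 129.61/(0.469×0.714) = 387.05 kg/min.
Recycle F1 = 0.286×387.05 = 110.7 kg/min.
Combined feed F12 = 700.6 + 110.7 = 811.3 kg/min.
Overhead F7 = F12 − F6 = 811.3 − 387.05 = 424.24 kg/min.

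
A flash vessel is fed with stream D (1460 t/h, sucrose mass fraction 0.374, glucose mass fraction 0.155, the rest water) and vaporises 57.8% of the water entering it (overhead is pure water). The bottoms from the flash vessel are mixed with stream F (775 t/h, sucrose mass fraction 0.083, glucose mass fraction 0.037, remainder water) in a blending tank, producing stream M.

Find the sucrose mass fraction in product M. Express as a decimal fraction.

0.332

Vapour removed = 0.578×0.471×1460 = 397.47 t/h; concentrate = 1062.5 t/h.
sucrose reaching the mixer = 546.04 (from concentrate) + 775×0.083 = 610.37 t/h.
Product flow = 1062.5 + 775 = 1837.5 t/h; sucrose fraction = 0.332.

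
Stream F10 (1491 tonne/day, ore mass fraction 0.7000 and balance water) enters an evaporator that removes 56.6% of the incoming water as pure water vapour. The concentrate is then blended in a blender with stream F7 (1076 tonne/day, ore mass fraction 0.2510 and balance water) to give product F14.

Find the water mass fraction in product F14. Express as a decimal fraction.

0.4322

Vapour removed = 0.566×0.300×1491 = 253.17 tonne/day; concentrate = 1237.8 tonne/day.
water reaching the mixer = 194.13 (from concentrate) + 1076×0.749 = 1000.1 tonne/day.
Product flow = 1237.8 + 1076 = 2313.8 tonne/day; water fraction = 0.4322.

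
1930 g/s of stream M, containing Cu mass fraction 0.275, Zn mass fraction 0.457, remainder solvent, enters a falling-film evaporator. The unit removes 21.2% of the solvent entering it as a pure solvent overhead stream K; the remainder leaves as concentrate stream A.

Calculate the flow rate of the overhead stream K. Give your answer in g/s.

solvent entering = 1930×0.268 = 517.24 g/s; overhead removed = 0.212×517.24 = 109.65 g/s.

109.7 g/s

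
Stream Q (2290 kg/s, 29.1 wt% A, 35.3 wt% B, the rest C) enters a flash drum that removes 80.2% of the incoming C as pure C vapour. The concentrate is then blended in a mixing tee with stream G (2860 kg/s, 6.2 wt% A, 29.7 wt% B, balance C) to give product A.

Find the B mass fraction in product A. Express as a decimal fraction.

Vapour removed = 0.802×0.356×2290 = 653.82 kg/s; concentrate = 1636.2 kg/s.
B reaching the mixer = 808.37 (from concentrate) + 2860×0.297 = 1657.8 kg/s.
Product flow = 1636.2 + 2860 = 4496.2 kg/s; B fraction = 0.369.

0.369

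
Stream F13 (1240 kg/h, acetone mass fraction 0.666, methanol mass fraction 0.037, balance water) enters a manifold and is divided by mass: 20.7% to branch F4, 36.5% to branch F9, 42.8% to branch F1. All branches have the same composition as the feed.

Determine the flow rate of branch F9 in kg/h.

Branch F9 flow = 0.365×1240 = 452.6 kg/h.

452.6 kg/h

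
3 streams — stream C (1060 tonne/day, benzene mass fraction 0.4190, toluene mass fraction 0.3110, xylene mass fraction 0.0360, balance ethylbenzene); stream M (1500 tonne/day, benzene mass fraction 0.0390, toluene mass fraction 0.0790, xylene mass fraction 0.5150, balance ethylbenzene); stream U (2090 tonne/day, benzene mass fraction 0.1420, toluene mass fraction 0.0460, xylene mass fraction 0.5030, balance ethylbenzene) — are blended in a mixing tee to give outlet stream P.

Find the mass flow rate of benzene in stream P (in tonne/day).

799.4 tonne/day

benzene out = benzene in = 1060×0.419 + 1500×0.039 + 2090×0.142 = 799.42 tonne/day.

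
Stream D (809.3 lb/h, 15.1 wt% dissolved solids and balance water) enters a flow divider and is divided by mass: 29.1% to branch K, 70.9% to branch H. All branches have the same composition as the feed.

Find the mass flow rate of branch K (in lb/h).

Branch K flow = 0.291×809.3 = 235.51 lb/h.

235.5 lb/h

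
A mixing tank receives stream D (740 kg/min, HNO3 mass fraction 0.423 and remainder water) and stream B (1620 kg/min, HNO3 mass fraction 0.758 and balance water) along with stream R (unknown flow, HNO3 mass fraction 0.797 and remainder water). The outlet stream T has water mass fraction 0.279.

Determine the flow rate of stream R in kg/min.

Let R be the unknown flow. Total out = 2360 + R.
water balance: 819.02 + 0.203·R = 0.279·(2360 + R)
(0.203 − 0.279)·R = 0.279×2360 − 819.02 = -160.58
R = -160.58 / -0.076 = 2112.9 kg/min

2113 kg/min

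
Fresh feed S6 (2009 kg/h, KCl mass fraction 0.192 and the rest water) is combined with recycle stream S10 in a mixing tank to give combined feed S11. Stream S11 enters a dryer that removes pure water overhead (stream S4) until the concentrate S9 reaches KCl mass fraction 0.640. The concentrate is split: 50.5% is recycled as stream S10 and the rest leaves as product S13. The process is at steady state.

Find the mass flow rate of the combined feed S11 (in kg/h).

Overall KCl balance (none leaves overhead): KCl in fresh feed = KCl in product, i.e. 2009×0.192 = (1−0.505)·S9·0.640.
S9 = 385.73/(0.640×0.495) = 1217.6 kg/h.
Recycle S10 = 0.505×1217.6 = 614.88 kg/h.
Combined feed S11 = 2009 + 614.88 = 2623.9 kg/h.

2624 kg/h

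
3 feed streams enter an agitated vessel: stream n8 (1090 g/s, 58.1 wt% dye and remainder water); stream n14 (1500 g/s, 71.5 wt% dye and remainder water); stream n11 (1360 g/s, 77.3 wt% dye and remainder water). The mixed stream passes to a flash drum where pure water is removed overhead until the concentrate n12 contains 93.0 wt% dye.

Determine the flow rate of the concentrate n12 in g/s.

dye entering = 1090×0.581 + 1500×0.715 + 1360×0.773 = 2757.1 g/s.
All dye reports to n12, so n12 = 2757.1/0.930 = 2964.6 g/s.

2965 g/s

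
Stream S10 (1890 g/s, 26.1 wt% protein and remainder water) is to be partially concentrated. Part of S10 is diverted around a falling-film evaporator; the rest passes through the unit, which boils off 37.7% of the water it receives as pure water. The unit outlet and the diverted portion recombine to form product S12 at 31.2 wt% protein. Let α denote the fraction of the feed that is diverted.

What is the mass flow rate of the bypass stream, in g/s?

781.1 g/s

All 1890×0.261 = 493.29 g/s of protein reaches S12, so S12 = 493.29/0.312 = 1581.1 g/s and vapour = 308.94 g/s.
The evaporator receives (1−α)·1890 of feed at 0.739 water and removes 0.377 of that water:
0.377×0.739×(1−α)×1890 = 308.94
(1−α) = 308.94/526.56 = 0.5867;  α = 0.4133.
Bypass flow = 0.4133×1890 = 781.1 g/s.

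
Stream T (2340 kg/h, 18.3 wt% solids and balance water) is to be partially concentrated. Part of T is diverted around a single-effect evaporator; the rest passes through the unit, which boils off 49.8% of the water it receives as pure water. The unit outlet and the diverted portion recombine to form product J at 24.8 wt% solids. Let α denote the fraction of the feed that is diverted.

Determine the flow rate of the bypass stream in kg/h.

All 2340×0.183 = 428.22 kg/h of solids reaches J, so J = 428.22/0.248 = 1726.7 kg/h and vapour = 613.31 kg/h.
The evaporator receives (1−α)·2340 of feed at 0.817 water and removes 0.498 of that water:
0.498×0.817×(1−α)×2340 = 613.31
(1−α) = 613.31/952.07 = 0.6442;  α = 0.3558.
Bypass flow = 0.3558×2340 = 832.61 kg/h.

832.6 kg/h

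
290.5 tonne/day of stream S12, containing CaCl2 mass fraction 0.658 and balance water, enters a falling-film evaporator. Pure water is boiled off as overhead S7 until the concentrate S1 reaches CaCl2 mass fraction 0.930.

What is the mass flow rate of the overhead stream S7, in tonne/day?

84.96 tonne/day

CaCl2 is conserved: 290.5×0.658 = 191.15 tonne/day all reports to the concentrate.
Concentrate = 191.15/(target fraction) = 205.54 tonne/day.
Overhead = 290.5 − 205.54 = 84.963 tonne/day.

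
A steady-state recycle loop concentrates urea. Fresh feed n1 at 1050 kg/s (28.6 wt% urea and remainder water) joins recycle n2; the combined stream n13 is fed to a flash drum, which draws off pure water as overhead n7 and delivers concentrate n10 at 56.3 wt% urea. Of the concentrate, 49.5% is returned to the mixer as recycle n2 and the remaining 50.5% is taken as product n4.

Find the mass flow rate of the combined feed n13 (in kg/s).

Overall urea balance (none leaves overhead): urea in fresh feed = urea in product, i.e. 1050×0.286 = (1−0.495)·n10·0.563.
n10 = 300.3/(0.563×0.505) = 1056.2 kg/s.
Recycle n2 = 0.495×1056.2 = 522.83 kg/s.
Combined feed n13 = 1050 + 522.83 = 1572.8 kg/s.

1573 kg/s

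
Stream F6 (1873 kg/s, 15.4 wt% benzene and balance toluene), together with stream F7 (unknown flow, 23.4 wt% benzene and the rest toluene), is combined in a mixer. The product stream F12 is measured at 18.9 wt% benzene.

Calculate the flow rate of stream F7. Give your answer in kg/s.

Let F7 be the unknown flow. Total out = 1873 + F7.
benzene balance: 288.44 + 0.234·F7 = 0.189·(1873 + F7)
(0.234 − 0.189)·F7 = 0.189×1873 − 288.44 = 65.555
F7 = 65.555 / 0.045 = 1456.8 kg/s

1457 kg/s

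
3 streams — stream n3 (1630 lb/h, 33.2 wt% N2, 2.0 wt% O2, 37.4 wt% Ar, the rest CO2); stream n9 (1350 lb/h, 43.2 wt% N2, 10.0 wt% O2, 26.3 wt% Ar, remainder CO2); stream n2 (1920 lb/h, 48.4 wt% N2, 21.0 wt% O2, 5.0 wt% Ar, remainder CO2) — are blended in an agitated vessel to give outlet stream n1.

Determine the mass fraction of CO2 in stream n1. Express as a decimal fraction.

0.2479

Total flow out = 1630 + 1350 + 1920 = 4900 lb/h.
CO2 in = 1630×0.274 + 1350×0.205 + 1920×0.256 = 1214.9 lb/h.
CO2 mass fraction in n1 = 1214.9/4900 = 0.2479.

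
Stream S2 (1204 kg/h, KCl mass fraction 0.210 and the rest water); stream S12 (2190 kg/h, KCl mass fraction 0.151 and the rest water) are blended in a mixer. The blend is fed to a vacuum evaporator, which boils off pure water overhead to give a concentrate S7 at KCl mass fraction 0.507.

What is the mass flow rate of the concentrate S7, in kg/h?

1151 kg/h

KCl entering = 1204×0.210 + 2190×0.151 = 583.53 kg/h.
All KCl reports to S7, so S7 = 583.53/0.507 = 1150.9 kg/h.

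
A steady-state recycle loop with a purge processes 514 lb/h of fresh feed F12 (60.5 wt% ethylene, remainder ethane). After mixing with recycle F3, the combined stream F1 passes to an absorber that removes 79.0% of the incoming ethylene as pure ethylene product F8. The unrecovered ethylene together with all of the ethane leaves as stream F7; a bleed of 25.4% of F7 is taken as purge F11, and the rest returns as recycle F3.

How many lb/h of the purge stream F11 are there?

ethane enters only via F12 and leaves only via the purge: 514×0.395 = 0.254×(ethane in F7), and the absorber passes all ethane, so ethane in F1 = ethane in F7 = 799.33 lb/h.
ethylene in F1: m_A = 514×0.605 + (1−0.254)·(1−0.790)·m_A, so m_A = 310.97/0.8433 = 368.74 lb/h.
F7 = (1−0.790)×368.74 + 799.33 = 876.77 lb/h.
Purge F11 = 0.254×876.77 = 222.7 lb/h.

222.7 lb/h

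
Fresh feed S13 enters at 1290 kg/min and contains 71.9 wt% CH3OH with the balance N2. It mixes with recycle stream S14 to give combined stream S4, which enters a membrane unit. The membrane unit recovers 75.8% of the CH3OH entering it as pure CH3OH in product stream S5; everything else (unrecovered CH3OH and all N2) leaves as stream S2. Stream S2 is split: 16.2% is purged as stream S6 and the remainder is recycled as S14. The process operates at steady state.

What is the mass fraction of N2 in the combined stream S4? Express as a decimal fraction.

N2 enters only via S13 and leaves only via the purge: 1290×0.281 = 0.162×(N2 in S2), and the membrane unit passes all N2, so N2 in S4 = N2 in S2 = 2237.6 kg/min.
CH3OH in S4: m_A = 1290×0.719 + (1−0.162)·(1−0.758)·m_A, so m_A = 927.51/0.7972 = 1163.5 kg/min.
S4 = 1163.5 + 2237.6 = 3401 kg/min.
N2 fraction in S4 = 2237.6/3401 = 0.658.

0.658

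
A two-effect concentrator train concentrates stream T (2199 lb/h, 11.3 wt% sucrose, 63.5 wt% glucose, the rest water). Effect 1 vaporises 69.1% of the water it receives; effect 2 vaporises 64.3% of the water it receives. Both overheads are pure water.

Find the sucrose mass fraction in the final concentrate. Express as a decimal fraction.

0.1457

water in feed = 2199×0.252 = 554.15 lb/h.
After stage 1: water left = (1−0.691)×554.15 = 171.23; stream total = 1816.1 lb/h.
After stage 2: water left = (1−0.643)×171.23 = 61.13; final concentrate = 1706 lb/h.
sucrose fraction = 248.49/1706 = 0.1457.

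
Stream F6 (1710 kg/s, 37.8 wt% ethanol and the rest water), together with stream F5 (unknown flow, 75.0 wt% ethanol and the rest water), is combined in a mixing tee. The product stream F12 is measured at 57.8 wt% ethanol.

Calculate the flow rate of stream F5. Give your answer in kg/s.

Let F5 be the unknown flow. Total out = 1710 + F5.
ethanol balance: 646.38 + 0.750·F5 = 0.578·(1710 + F5)
(0.750 − 0.578)·F5 = 0.578×1710 − 646.38 = 342
F5 = 342 / 0.172 = 1988.4 kg/s

1988 kg/s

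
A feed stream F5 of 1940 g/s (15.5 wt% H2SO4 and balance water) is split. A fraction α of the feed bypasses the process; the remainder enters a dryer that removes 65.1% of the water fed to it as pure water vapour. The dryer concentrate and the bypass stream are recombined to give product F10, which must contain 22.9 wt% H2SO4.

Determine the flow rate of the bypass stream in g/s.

All 1940×0.155 = 300.7 g/s of H2SO4 reaches F10, so F10 = 300.7/0.229 = 1313.1 g/s and vapour = 626.9 g/s.
The evaporator receives (1−α)·1940 of feed at 0.845 water and removes 0.651 of that water:
0.651×0.845×(1−α)×1940 = 626.9
(1−α) = 626.9/1067.2 = 0.5874;  α = 0.4126.
Bypass flow = 0.4126×1940 = 800.38 g/s.

800.4 g/s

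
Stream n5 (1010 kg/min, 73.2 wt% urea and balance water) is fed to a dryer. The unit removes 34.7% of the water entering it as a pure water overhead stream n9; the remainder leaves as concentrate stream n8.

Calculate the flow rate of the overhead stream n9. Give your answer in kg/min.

water entering = 1010×0.268 = 270.68 kg/min; overhead removed = 0.347×270.68 = 93.926 kg/min.

93.93 kg/min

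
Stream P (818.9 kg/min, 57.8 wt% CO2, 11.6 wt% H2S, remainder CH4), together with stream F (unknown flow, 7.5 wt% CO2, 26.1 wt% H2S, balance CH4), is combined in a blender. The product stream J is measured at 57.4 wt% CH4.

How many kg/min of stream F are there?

Let F be the unknown flow. Total out = 818.9 + F.
CH4 balance: 250.58 + 0.664·F = 0.574·(818.9 + F)
(0.664 − 0.574)·F = 0.574×818.9 − 250.58 = 219.47
F = 219.47 / 0.090 = 2438.5 kg/min

2439 kg/min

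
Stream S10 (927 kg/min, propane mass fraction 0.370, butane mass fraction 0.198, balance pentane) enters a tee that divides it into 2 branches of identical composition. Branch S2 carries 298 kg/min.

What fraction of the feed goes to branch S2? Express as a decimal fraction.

0.321

Fraction to S2 = 298/927 = 0.3215.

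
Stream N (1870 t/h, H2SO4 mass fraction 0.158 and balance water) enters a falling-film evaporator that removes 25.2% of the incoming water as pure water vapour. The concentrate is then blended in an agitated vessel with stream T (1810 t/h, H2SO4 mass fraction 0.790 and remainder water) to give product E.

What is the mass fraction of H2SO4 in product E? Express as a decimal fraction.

0.526

Vapour removed = 0.252×0.842×1870 = 396.78 t/h; concentrate = 1473.2 t/h.
H2SO4 reaching the mixer = 295.46 (from concentrate) + 1810×0.790 = 1725.4 t/h.
Product flow = 1473.2 + 1810 = 3283.2 t/h; H2SO4 fraction = 0.526.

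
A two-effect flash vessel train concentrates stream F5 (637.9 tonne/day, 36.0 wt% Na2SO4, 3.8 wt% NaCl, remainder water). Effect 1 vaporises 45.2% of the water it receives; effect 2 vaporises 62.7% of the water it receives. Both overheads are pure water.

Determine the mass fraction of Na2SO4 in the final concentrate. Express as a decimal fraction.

water in feed = 637.9×0.602 = 384.02 tonne/day.
After stage 1: water left = (1−0.452)×384.02 = 210.44; stream total = 464.32 tonne/day.
After stage 2: water left = (1−0.627)×210.44 = 78.494; final concentrate = 332.38 tonne/day.
Na2SO4 fraction = 229.64/332.38 = 0.6909.

0.6909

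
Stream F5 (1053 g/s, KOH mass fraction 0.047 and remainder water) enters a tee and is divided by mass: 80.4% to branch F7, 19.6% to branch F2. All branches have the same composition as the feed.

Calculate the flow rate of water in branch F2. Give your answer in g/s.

196.7 g/s

Branch F2 total = 0.196×1053 = 206.39 g/s.
water in F2 = 0.953×206.39 = 196.69 g/s.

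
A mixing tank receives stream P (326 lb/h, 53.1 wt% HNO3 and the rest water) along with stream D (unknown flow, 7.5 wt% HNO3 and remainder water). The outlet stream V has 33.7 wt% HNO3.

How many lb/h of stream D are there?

241.4 lb/h

Let D be the unknown flow. Total out = 326 + D.
HNO3 balance: 173.11 + 0.075·D = 0.337·(326 + D)
(0.075 − 0.337)·D = 0.337×326 − 173.11 = -63.244
D = -63.244 / -0.262 = 241.39 lb/h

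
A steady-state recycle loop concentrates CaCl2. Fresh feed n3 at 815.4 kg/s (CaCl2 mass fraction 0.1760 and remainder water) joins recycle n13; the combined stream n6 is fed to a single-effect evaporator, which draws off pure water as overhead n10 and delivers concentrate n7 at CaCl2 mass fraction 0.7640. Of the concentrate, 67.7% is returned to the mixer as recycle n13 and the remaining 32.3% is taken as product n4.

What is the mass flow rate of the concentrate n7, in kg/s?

581.6 kg/s

Overall CaCl2 balance (none leaves overhead): CaCl2 in fresh feed = CaCl2 in product, i.e. 815.4×0.176 = (1−0.677)·n7·0.764.
n7 = 143.51/(0.764×0.323) = 581.55 kg/s.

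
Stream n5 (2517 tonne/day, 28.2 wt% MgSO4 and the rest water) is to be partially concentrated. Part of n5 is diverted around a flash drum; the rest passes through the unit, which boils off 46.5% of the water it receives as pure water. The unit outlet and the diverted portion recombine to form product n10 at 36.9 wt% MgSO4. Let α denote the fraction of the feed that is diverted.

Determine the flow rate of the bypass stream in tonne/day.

739.5 tonne/day

All 2517×0.282 = 709.79 tonne/day of MgSO4 reaches n10, so n10 = 709.79/0.369 = 1923.6 tonne/day and vapour = 593.44 tonne/day.
The evaporator receives (1−α)·2517 of feed at 0.718 water and removes 0.465 of that water:
0.465×0.718×(1−α)×2517 = 593.44
(1−α) = 593.44/840.35 = 0.7062;  α = 0.2938.
Bypass flow = 0.2938×2517 = 739.54 tonne/day.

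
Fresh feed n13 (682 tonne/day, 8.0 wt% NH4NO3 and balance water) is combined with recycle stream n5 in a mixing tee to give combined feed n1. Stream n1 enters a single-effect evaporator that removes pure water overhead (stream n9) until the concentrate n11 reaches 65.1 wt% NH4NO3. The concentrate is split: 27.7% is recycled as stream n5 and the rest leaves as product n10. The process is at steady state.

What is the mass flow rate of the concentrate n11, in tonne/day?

115.9 tonne/day

Overall NH4NO3 balance (none leaves overhead): NH4NO3 in fresh feed = NH4NO3 in product, i.e. 682×0.080 = (1−0.277)·n11·0.651.
n11 = 54.56/(0.651×0.723) = 115.92 tonne/day.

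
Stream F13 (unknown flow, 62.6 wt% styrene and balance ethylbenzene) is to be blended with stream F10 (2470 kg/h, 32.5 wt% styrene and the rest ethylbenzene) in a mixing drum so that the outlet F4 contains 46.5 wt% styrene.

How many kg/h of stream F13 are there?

Let F13 be the unknown flow. Total out = 2470 + F13.
styrene balance: 802.75 + 0.626·F13 = 0.465·(2470 + F13)
(0.626 − 0.465)·F13 = 0.465×2470 − 802.75 = 345.8
F13 = 345.8 / 0.161 = 2147.8 kg/h

2148 kg/h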